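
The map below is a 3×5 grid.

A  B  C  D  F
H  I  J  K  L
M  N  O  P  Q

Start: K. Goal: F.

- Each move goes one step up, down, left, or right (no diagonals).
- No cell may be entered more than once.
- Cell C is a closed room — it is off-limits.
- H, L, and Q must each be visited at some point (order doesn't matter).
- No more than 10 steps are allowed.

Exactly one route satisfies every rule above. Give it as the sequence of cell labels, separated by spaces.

Any route must reach H, L, and Q and still end at F within 10 moves, so the order of the required stops is forced.
Route from K: left 3 to H, down 1 to M, right 4 to Q, up 2 to F — 10 moves in all.
Check: all required cells visited; 10 ≤ 10 moves.

K J I H M N O P Q L F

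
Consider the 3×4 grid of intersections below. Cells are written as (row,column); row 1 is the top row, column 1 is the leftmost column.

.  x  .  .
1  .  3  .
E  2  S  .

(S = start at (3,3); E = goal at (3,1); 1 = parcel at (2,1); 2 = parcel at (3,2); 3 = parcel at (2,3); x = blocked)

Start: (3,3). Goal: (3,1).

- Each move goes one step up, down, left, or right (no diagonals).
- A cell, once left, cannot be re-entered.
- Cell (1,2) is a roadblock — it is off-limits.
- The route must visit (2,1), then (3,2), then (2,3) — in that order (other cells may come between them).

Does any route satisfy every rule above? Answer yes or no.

Even ignoring the required order, no revisit-free route from (3,3) to (3,1) manages to pass through all of (2,1), (3,2), and (2,3): branching out from (3,3), every path either misses one of them or, having collected them, can no longer reach (3,1) without re-entering a cell.

no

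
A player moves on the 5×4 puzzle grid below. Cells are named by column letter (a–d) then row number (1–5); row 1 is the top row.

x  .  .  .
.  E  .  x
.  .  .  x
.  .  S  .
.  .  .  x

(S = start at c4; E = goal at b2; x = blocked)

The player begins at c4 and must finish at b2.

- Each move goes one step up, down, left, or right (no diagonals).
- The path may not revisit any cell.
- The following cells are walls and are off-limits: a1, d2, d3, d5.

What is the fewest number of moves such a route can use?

The Manhattan distance from c4 to b2 is |4−2| + |3−2| = 3, so at least 3 moves are needed.
A route of 3 moves achieves this: c4 → c3 → c2 → b2.
Since 3 matches the lower bound, it is optimal.

3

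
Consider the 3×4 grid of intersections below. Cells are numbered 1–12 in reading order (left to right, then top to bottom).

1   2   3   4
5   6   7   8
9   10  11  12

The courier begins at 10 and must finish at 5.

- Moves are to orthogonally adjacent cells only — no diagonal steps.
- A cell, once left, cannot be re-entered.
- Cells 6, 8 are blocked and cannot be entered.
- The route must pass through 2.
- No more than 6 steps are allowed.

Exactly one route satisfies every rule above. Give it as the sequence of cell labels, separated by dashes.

Any route must reach 2 and still end at 5 within 6 moves, so the order of the required stops is forced.
Route from 10: right 1 to 11, up 2 to 3, left 2 to 1, down 1 to 5 — 6 moves in all.
Check: all required cells visited; 6 ≤ 6 moves.

10 - 11 - 7 - 3 - 2 - 1 - 5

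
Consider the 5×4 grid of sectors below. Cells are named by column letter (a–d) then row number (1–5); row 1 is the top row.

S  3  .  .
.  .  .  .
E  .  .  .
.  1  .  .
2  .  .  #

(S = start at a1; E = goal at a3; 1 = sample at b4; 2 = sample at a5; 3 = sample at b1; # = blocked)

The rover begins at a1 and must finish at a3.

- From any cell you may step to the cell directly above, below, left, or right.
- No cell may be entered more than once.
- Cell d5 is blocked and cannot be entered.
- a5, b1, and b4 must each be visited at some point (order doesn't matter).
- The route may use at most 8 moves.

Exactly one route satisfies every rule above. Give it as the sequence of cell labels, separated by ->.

a1 -> b1 -> b2 -> b3 -> b4 -> b5 -> a5 -> a4 -> a3

The budget equals the shortest possible length, so every move has to be on a shortest route through the required cells.
Route from a1: right to b1, 4× down (reaching b5), left to a5, 2× up (reaching a3) — 8 moves in all.
Check: all required cells visited; 8 ≤ 8 moves.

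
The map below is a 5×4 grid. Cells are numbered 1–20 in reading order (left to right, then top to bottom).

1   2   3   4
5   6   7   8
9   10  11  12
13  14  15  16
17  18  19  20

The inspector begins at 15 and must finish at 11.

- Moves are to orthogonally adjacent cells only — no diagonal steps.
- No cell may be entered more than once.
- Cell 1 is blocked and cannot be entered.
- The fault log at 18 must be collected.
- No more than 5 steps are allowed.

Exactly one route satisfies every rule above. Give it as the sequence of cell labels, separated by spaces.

15 19 18 14 10 11

The budget equals the shortest possible length, so every move has to be on a shortest route through the required cells.
Route from 15: down to 19, left to 18, 2× up (reaching 10), right to 11 — 5 moves in all.
Check: all required cells visited; 5 ≤ 5 moves.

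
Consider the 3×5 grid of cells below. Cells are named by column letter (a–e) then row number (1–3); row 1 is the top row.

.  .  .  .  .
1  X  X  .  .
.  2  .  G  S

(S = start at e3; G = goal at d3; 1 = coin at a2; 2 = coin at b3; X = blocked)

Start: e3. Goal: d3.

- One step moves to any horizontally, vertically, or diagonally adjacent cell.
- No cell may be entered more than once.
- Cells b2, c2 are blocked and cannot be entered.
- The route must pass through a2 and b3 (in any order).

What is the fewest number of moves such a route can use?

7

Any route passes through a2 and b3 in some order between e3 and d3. Summing Chebyshev distances along each leg and taking the cheapest ordering (e3 → a2 → b3 → d3) gives a lower bound of 4 + 1 + 2 = 7 moves.
A route of 7 moves achieves this: e3 → d2 → c1 → b1 → a2 → b3 → c3 → d3.
Since 7 matches the lower bound, it is optimal.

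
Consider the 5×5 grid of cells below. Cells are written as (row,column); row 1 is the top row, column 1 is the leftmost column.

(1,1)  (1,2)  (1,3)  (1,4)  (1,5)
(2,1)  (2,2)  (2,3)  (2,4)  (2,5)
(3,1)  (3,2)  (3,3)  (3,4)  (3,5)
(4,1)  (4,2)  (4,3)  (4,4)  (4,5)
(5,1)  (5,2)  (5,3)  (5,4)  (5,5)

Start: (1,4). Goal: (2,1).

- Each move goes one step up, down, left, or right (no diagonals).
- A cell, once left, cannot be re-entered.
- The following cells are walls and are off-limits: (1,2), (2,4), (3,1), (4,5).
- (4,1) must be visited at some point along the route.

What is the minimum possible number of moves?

Any route passes through (4,1) somewhere between (1,4) and (2,1). Summing Manhattan distances along the two legs ((1,4) → (4,1) → (2,1)) gives a lower bound of 6 + 2 = 8 moves.
That bound ignores the blocked cells. Measuring each leg by the fewest moves that actually steer around them ((1,4)→(4,1): 6; (4,1)→(2,1): 4) raises the lower bound to 10.
The shortest route satisfying every rule uses 12 moves: (1,4) → (1,3) → (2,3) → (3,3) → (4,3) → (5,3) → (5,2) → (5,1) → (4,1) → (4,2) → (3,2) → (2,2) → (2,1).
The bound of 10 isn't tight here; checking systematically, no route of length 10 through 11 satisfies every constraint, so 12 is the minimum.

12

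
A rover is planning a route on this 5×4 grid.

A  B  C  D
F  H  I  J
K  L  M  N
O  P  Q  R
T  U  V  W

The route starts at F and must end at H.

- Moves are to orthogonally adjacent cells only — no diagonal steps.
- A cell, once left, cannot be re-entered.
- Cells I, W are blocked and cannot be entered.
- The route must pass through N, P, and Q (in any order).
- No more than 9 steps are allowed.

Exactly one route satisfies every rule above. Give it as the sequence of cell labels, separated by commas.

F, K, O, P, Q, R, N, M, L, H

The budget equals the shortest possible length, so every move has to be on a shortest route through the required cells.
Route from F: down 2 to O, right 3 to R, up 1 to N, left 2 to L, up 1 to H — 9 moves in all.
Check: all required cells visited; 9 ≤ 9 moves.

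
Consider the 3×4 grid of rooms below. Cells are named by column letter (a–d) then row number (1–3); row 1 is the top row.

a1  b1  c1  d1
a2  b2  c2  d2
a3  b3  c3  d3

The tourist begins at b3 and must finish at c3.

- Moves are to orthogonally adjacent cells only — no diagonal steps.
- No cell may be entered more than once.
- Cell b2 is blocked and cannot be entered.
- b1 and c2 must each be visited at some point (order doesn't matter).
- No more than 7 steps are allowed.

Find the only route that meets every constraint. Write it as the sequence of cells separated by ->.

b3 -> a3 -> a2 -> a1 -> b1 -> c1 -> c2 -> c3

The 7-move cap with required stops at b1, c2 leaves no slack for detours.
Route from b3: left 1 to a3, up 2 to a1, right 2 to c1, down 2 to c3 — 7 moves in all.
Check: all required cells visited; 7 ≤ 7 moves.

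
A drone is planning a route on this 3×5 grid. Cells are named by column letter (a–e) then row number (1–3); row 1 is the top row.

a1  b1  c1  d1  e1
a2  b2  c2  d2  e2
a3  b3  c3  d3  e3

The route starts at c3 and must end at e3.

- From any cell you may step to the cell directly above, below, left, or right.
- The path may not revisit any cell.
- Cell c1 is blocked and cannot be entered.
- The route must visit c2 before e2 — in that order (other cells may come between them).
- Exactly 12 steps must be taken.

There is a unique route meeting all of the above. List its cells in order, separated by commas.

The waypoints must appear in the order c2, e2, with no cell reused.
Route from c3: 2× left (reaching a3), 2× up (reaching a1), right to b1, down to b2, 2× right (reaching d2), up to d1, right to e1, 2× down (reaching e3) — 12 moves in all.
Check: order respected (c2 at step 7, e2 at step 11); 12 moves as required.

c3, b3, a3, a2, a1, b1, b2, c2, d2, d1, e1, e2, e3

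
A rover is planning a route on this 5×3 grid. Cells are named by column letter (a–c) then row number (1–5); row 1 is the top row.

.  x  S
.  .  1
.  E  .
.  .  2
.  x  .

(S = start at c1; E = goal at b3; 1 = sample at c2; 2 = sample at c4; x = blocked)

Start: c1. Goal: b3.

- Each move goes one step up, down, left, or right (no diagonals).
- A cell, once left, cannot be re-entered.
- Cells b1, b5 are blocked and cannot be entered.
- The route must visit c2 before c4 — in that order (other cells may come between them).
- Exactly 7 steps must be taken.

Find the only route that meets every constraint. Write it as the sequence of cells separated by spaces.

c1 c2 c3 c4 b4 a4 a3 b3

The waypoints must appear in the order c2, c4, with no cell reused.
Route from c1: 3× down (reaching c4), 2× left (reaching a4), up to a3, right to b3 — 7 moves in all.
Check: order respected (1 at step 1, 2 at step 3); 7 moves as required.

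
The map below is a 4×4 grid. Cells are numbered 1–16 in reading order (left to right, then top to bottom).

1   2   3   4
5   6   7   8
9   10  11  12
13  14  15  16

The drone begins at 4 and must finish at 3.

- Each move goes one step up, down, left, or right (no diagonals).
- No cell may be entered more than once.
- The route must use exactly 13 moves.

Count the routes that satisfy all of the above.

Need simple routes of exactly 13 moves from 4 to 3 (Manhattan distance 1, so 6 moves are spent on a detour and 6 undoing it).
Branch systematically from the start, pruning whenever the remaining move budget drops below the Manhattan distance to 3 or differs from it in parity. Every completion starts via 8: 24 (no valid completion starts via 3).
That gives 24 routes.

24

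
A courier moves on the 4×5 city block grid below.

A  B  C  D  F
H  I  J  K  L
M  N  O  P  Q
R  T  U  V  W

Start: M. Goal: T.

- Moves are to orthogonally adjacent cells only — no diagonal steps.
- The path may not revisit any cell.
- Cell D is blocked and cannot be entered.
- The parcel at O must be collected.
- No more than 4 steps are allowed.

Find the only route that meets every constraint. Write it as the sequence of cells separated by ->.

The budget equals the shortest possible length, so every move has to be on a shortest route through the required cells.
Route from M: 2× right (reaching O), down to U, left to T — 4 moves in all.
Check: all required cells visited; 4 ≤ 4 moves.

M -> N -> O -> U -> T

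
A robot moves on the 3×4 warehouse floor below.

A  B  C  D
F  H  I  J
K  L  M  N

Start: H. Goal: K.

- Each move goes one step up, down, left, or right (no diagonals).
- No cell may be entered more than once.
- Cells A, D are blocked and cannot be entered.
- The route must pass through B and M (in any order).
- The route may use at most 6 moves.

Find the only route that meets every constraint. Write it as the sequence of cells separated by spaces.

H B C I M L K

Any route must reach B and M and still end at K within 6 moves, so the order of the required stops is forced.
Route from H: up to B, right to C, 2× down (reaching M), 2× left (reaching K) — 6 moves in all.
Check: all required cells visited; 6 ≤ 6 moves.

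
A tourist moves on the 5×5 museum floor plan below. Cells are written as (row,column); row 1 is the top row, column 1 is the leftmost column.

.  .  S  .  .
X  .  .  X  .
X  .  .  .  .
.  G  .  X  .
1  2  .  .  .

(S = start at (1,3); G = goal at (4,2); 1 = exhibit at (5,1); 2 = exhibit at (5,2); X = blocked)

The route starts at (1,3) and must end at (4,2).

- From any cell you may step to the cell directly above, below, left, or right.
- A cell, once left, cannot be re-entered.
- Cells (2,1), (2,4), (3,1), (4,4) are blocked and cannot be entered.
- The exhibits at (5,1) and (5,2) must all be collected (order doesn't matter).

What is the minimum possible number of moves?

8

Any route passes through (5,1) and (5,2) in some order between (1,3) and (4,2). Summing Manhattan distances along each leg and taking the cheapest ordering ((1,3) → (5,1) → (5,2) → (4,2)) gives a lower bound of 6 + 1 + 1 = 8 moves.
A route of 8 moves achieves this: (1,3) → (2,3) → (3,3) → (4,3) → (5,3) → (5,2) → (5,1) → (4,1) → (4,2).
Since 8 matches the lower bound, it is optimal.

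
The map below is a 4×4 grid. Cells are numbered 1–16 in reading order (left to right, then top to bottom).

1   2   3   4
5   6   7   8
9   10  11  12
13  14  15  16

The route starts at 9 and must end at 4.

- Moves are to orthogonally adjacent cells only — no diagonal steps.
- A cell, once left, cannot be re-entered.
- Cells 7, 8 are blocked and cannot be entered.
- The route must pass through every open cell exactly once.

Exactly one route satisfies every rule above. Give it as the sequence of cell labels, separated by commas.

Need to visit all 14 open cells exactly once, starting at 9 and ending at 4.
Route from 9: down 1 to 13, right 3 to 16, up 1 to 12, left 2 to 10, up 1 to 6, left 1 to 5, up 1 to 1, right 3 to 4 — 13 moves in all.
Check: all 14 open cells covered.

9, 13, 14, 15, 16, 12, 11, 10, 6, 5, 1, 2, 3, 4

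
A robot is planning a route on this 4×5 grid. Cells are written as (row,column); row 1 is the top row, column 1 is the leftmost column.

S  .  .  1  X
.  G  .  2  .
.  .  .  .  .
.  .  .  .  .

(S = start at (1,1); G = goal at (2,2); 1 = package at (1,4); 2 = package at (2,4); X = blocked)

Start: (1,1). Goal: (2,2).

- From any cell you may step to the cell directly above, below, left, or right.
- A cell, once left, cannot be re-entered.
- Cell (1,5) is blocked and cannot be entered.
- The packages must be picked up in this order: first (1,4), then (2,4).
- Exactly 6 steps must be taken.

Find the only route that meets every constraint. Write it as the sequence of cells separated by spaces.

The waypoints must appear in the order (1,4), (2,4), with no cell reused.
Route from (1,1): 3× right (reaching (1,4)), down to (2,4), 2× left (reaching (2,2)) — 6 moves in all.
Check: order respected (1 at step 3, 2 at step 4); 6 moves as required.

(1,1) (1,2) (1,3) (1,4) (2,4) (2,3) (2,2)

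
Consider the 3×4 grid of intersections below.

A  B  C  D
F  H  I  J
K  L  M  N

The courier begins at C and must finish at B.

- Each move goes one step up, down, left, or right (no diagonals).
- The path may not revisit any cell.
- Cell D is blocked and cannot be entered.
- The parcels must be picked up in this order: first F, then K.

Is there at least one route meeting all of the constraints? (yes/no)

no

Ignoring the required order, 5 revisit-free routes from C to B pass through all of F and K; the waypoint orders that occur are K → F (5) — never F → K.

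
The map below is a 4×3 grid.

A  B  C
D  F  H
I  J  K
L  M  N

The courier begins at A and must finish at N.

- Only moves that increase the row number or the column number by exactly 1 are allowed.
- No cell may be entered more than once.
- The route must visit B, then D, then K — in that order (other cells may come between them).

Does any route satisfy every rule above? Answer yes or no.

no

D lies to the left of B, so going from B to D would need a leftward move — but moves only go right/down, so B cannot be visited before D.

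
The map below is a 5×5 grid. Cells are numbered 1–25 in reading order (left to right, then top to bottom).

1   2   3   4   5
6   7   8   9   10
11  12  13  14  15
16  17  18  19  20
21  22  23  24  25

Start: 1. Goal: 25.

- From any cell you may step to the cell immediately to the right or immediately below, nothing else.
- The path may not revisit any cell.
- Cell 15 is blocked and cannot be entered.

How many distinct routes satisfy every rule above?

A right/down-only route from 1 to 25 makes exactly 4 down-moves and 4 right-moves in some order.
With no other constraints that would be C(8,4) = 70 routes.
Subtract routes through each blocked cell (inclusion–exclusion for overlaps): − through 15: 15 → 55.
That gives 55 routes.

55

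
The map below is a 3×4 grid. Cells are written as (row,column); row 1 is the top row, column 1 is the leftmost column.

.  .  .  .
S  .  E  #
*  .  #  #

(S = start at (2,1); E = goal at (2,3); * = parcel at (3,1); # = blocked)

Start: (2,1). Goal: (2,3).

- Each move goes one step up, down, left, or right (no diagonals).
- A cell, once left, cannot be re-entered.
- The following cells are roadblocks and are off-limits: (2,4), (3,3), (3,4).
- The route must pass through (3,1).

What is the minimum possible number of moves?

4

Any route passes through (3,1) somewhere between (2,1) and (2,3). Summing Manhattan distances along the two legs ((2,1) → (3,1) → (2,3)) gives a lower bound of 1 + 3 = 4 moves.
A route of 4 moves achieves this: (2,1) → (3,1) → (3,2) → (2,2) → (2,3).
Since 4 matches the lower bound, it is optimal.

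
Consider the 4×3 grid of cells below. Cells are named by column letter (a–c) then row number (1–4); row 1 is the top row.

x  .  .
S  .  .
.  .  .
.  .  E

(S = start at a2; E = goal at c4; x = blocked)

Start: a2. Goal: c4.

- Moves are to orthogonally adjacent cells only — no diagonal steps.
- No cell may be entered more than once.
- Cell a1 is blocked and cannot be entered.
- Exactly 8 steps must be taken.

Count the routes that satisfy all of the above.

4

Need simple routes of exactly 8 moves from a2 to c4 (Manhattan distance 4, so 2 moves are spent on a detour and 2 undoing it).
Enumerating: a2 a3 a4 b4 b3 b2 c2 c3 c4 | a2 a3 b3 b2 b1 c1 c2 c3 c4 | a2 b2 b1 c1 c2 c3 b3 b4 c4 | a2 b2 c2 c3 b3 a3 a4 b4 c4.
That gives 4 routes.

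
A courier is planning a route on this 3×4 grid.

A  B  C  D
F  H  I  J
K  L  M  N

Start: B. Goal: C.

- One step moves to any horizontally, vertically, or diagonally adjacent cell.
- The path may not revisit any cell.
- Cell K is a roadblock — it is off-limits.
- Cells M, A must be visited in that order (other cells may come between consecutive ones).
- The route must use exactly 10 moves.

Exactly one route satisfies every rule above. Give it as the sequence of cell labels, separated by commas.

The waypoints must appear in the order M, A, with no cell reused.
Route from B: down-right 1 to I, up-right 1 to D, down 2 to N, left 2 to L, up-left 1 to F, up 1 to A, down-right 1 to H, up-right 1 to C — 10 moves in all.
Check: order respected (M at step 5, A at step 8); 10 moves as required.

B, I, D, J, N, M, L, F, A, H, C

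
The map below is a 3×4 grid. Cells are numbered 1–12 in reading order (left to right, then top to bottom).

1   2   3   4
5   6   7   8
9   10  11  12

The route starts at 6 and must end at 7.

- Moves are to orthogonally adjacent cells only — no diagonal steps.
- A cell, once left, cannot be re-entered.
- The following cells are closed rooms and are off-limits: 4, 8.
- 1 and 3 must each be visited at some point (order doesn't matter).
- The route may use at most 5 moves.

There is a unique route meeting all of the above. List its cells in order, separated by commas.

6, 5, 1, 2, 3, 7

Any route must reach 1 and 3 and still end at 7 within 5 moves, so the order of the required stops is forced.
Route from 6: left 1 to 5, up 1 to 1, right 2 to 3, down 1 to 7 — 5 moves in all.
Check: all required cells visited; 5 ≤ 5 moves.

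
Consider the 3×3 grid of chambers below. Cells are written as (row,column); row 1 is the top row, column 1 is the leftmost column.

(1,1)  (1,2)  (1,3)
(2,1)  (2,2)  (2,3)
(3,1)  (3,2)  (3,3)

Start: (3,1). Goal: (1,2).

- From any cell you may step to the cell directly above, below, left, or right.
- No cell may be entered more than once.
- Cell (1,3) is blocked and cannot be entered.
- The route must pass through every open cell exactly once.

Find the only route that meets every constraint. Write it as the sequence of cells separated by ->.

Need to visit all 8 open cells exactly once, starting at (3,1) and ending at (1,2).
Cell (3,3) has only two open neighbours ((2,3) and (3,2)), so the path must pass straight through it: one of those is the cell it's entered from and the other is where it exits.
Route from (3,1): 2× right (reaching (3,3)), up to (2,3), 2× left (reaching (2,1)), up to (1,1), right to (1,2) — 7 moves in all.
Check: all 8 open cells covered.

(3,1) -> (3,2) -> (3,3) -> (2,3) -> (2,2) -> (2,1) -> (1,1) -> (1,2)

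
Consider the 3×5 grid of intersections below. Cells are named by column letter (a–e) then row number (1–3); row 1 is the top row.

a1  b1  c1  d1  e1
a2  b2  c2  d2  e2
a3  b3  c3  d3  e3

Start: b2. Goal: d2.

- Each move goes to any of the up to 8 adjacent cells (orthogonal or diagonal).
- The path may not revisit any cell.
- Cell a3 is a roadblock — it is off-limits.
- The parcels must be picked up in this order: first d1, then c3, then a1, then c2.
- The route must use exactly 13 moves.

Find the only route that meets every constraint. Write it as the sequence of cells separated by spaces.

b2 c1 d1 e1 e2 e3 d3 c3 b3 a2 a1 b1 c2 d2

The waypoints must appear in the order d1, c3, a1, c2, with no cell reused.
Route from b2: up-right to c1, 2× right (reaching e1), 2× down (reaching e3), 3× left (reaching b3), up-left to a2, up to a1, right to b1, down-right to c2, right to d2 — 13 moves in all.
Check: order respected (d1 at step 2, c3 at step 7, a1 at step 10, c2 at step 12); 13 moves as required.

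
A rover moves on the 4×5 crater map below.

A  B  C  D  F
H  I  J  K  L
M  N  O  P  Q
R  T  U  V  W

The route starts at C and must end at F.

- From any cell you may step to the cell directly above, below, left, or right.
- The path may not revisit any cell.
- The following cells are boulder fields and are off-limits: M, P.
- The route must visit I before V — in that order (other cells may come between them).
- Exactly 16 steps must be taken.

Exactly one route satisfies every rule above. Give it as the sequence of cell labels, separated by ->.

The waypoints must appear in the order I, V, with no cell reused.
Route from C: 2× left (reaching A), down to H, 2× right (reaching J), down to O, left to N, down to T, 3× right (reaching W), 2× up (reaching L), left to K, up to D, right to F — 16 moves in all.
Check: order respected (I at step 4, V at step 10); 16 moves as required.

C -> B -> A -> H -> I -> J -> O -> N -> T -> U -> V -> W -> Q -> L -> K -> D -> F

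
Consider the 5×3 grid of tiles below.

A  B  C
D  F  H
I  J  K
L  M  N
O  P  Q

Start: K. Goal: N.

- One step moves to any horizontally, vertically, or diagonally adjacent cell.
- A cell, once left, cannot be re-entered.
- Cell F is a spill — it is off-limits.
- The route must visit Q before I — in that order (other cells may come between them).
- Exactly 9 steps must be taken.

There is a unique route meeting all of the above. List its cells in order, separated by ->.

K -> M -> Q -> P -> O -> L -> I -> D -> J -> N

The waypoints must appear in the order Q, I, with no cell reused.
Route from K: down-left 1 to M, down-right 1 to Q, left 2 to O, up 3 to D, down-right 2 to N — 9 moves in all.
Check: order respected (Q at step 2, I at step 6); 9 moves as required.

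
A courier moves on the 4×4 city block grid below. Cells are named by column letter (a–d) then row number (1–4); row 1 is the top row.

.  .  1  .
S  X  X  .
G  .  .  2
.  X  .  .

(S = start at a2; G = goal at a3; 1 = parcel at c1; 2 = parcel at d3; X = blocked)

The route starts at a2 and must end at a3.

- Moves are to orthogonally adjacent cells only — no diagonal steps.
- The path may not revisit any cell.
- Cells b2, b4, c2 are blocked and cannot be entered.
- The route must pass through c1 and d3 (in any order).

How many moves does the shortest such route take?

9

Any route passes through c1 and d3 in some order between a2 and a3. Summing Manhattan distances along each leg and taking the cheapest ordering (a2 → c1 → d3 → a3) gives a lower bound of 3 + 3 + 3 = 9 moves.
A route of 9 moves achieves this: a2 → a1 → b1 → c1 → d1 → d2 → d3 → c3 → b3 → a3.
Since 9 matches the lower bound, it is optimal.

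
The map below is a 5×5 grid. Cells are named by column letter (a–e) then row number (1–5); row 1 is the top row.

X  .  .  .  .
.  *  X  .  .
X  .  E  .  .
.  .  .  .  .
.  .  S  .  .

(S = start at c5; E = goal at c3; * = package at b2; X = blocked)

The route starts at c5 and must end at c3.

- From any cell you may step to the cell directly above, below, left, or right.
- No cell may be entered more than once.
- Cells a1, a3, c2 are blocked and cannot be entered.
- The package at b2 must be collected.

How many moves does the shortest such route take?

10

Any route passes through b2 somewhere between c5 and c3. Summing Manhattan distances along the two legs (c5 → b2 → c3) gives a lower bound of 4 + 2 = 6 moves.
The shortest route satisfying every rule uses 10 moves: c5 → c4 → b4 → b3 → b2 → b1 → c1 → d1 → d2 → d3 → c3.
The bound of 6 isn't tight here; checking systematically, no route of length 6 through 9 satisfies every constraint (on a 4-connected grid the length of any start-to-goal walk has the same parity as the Manhattan bound, so only lengths 6, 8, 10, … need checking), so 10 is the minimum.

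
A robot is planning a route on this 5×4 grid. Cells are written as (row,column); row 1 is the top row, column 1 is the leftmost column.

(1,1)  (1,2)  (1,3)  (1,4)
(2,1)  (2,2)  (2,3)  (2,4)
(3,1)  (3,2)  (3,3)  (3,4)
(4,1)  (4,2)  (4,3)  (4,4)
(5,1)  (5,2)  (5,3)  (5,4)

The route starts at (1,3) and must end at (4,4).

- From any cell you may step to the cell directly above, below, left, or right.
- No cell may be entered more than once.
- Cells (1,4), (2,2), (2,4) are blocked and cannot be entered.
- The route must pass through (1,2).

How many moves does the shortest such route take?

8

Any route passes through (1,2) somewhere between (1,3) and (4,4). Summing Manhattan distances along the two legs ((1,3) → (1,2) → (4,4)) gives a lower bound of 1 + 5 = 6 moves.
The shortest route satisfying every rule uses 8 moves: (1,3) → (1,2) → (1,1) → (2,1) → (3,1) → (4,1) → (4,2) → (4,3) → (4,4).
The no-revisit rule (legs can't share cells) pushes the minimum above the 6-move bound; an exhaustive check rules out every length from 6 to 7, leaving 8 as the minimum.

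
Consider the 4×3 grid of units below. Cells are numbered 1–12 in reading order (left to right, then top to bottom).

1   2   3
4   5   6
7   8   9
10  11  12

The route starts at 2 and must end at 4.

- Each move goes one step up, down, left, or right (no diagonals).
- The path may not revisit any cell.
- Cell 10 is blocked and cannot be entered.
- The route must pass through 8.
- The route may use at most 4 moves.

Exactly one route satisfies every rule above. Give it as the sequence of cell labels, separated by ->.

The 4-move cap with required stops at 8 leaves no slack for detours.
Route from 2: down 2 to 8, left 1 to 7, up 1 to 4 — 4 moves in all.
Check: all required cells visited; 4 ≤ 4 moves.

2 -> 5 -> 8 -> 7 -> 4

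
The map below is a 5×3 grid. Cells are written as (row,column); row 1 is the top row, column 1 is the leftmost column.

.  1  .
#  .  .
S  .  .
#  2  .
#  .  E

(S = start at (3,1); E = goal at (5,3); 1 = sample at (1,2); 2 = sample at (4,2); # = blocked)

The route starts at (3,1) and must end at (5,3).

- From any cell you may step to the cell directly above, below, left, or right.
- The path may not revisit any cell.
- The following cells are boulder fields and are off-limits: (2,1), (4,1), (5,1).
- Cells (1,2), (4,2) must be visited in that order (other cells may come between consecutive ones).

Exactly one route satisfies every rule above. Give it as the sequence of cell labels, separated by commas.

(3,1), (3,2), (2,2), (1,2), (1,3), (2,3), (3,3), (4,3), (4,2), (5,2), (5,3)

The waypoints must appear in the order (1,2), (4,2), with no cell reused.
Route from (3,1): right 1 to (3,2), up 2 to (1,2), right 1 to (1,3), down 3 to (4,3), left 1 to (4,2), down 1 to (5,2), right 1 to (5,3) — 10 moves in all.
Check: order respected (1 at step 3, 2 at step 8).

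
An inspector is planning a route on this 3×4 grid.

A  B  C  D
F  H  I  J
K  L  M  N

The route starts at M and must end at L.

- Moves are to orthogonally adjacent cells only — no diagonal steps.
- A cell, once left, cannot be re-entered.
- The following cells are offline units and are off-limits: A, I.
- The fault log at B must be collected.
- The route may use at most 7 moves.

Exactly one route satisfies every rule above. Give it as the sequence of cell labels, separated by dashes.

M - N - J - D - C - B - H - L

The budget equals the shortest possible length, so every move has to be on a shortest route through the required cells.
Route from M: right to N, 2× up (reaching D), 2× left (reaching B), 2× down (reaching L) — 7 moves in all.
Check: all required cells visited; 7 ≤ 7 moves.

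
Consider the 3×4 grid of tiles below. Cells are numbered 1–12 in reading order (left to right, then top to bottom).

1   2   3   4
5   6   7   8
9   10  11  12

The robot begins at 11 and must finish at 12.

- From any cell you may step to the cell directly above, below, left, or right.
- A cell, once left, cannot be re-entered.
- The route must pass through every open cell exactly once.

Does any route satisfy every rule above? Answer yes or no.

yes

One route that works: 11 → 7 → 6 → 10 → 9 → 5 → 1 → 2 → 3 → 4 → 8 → 12.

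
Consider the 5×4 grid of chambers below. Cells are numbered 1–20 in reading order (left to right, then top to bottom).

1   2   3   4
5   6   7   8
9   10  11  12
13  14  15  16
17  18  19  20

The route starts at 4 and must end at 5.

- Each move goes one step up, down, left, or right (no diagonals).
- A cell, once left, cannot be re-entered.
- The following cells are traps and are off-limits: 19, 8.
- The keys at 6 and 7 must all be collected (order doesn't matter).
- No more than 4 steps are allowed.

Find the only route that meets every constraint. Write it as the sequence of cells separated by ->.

4 -> 3 -> 7 -> 6 -> 5

The budget equals the shortest possible length, so every move has to be on a shortest route through the required cells.
Route from 4: left to 3, down to 7, 2× left (reaching 5) — 4 moves in all.
Check: all required cells visited; 4 ≤ 4 moves.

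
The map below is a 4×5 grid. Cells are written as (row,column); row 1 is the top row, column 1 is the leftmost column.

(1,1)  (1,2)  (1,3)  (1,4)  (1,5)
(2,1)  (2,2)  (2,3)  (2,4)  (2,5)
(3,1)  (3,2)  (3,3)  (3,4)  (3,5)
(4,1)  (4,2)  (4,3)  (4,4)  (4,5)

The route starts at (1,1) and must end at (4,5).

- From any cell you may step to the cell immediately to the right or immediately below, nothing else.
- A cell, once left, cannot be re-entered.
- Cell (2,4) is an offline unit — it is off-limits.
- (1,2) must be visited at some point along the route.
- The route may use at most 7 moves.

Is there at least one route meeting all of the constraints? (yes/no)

yes

One route that works: (1,1) → (1,2) → (2,2) → (3,2) → (4,2) → (4,3) → (4,4) → (4,5).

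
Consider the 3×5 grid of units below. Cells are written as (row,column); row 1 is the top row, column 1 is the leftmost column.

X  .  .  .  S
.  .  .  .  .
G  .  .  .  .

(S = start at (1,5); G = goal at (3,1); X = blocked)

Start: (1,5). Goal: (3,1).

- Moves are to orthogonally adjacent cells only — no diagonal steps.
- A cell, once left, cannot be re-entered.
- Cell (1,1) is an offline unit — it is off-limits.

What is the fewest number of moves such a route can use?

6

The Manhattan distance from (1,5) to (3,1) is |1−3| + |5−1| = 6, so at least 6 moves are needed.
A route of 6 moves achieves this: (1,5) → (2,5) → (3,5) → (3,4) → (3,3) → (3,2) → (3,1).
Since 6 matches the lower bound, it is optimal.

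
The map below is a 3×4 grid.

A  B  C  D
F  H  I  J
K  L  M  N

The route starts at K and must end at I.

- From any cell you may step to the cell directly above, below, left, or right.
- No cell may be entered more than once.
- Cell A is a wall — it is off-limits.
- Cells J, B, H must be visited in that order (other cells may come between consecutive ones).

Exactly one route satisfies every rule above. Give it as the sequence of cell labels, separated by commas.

The waypoints must appear in the order J, B, H, with no cell reused.
Route from K: 3× right (reaching N), 2× up (reaching D), 2× left (reaching B), down to H, right to I — 9 moves in all.
Check: order respected (J at step 4, B at step 7, H at step 8).

K, L, M, N, J, D, C, B, H, I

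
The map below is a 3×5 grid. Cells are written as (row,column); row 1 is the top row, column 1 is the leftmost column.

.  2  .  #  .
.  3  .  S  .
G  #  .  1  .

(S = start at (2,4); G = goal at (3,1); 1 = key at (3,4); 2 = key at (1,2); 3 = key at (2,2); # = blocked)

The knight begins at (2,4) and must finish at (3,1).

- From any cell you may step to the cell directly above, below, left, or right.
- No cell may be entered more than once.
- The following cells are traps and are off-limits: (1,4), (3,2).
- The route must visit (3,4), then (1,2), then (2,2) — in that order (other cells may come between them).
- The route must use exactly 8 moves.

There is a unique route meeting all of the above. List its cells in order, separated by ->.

The waypoints must appear in the order (3,4), (1,2), (2,2), with no cell reused.
Route from (2,4): down 1 to (3,4), left 1 to (3,3), up 2 to (1,3), left 1 to (1,2), down 1 to (2,2), left 1 to (2,1), down 1 to (3,1) — 8 moves in all.
Check: order respected (1 at step 1, 2 at step 5, 3 at step 6); 8 moves as required.

(2,4) -> (3,4) -> (3,3) -> (2,3) -> (1,3) -> (1,2) -> (2,2) -> (2,1) -> (3,1)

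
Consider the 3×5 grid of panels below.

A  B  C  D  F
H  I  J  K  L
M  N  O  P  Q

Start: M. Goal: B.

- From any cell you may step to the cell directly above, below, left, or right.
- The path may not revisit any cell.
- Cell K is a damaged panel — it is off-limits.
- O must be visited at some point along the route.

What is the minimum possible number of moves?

5

Any route passes through O somewhere between M and B. Summing Manhattan distances along the two legs (M → O → B) gives a lower bound of 2 + 3 = 5 moves.
A route of 5 moves achieves this: M → N → O → J → C → B.
Since 5 matches the lower bound, it is optimal.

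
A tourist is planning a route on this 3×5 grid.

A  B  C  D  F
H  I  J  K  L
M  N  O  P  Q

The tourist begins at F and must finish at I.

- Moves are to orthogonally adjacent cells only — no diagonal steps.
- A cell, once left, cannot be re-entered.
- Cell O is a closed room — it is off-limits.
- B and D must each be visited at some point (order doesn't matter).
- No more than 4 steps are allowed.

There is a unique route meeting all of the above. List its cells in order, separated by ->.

Any route must reach B and D and still end at I within 4 moves, so the order of the required stops is forced.
Route from F: left 3 to B, down 1 to I — 4 moves in all.
Check: all required cells visited; 4 ≤ 4 moves.

F -> D -> C -> B -> I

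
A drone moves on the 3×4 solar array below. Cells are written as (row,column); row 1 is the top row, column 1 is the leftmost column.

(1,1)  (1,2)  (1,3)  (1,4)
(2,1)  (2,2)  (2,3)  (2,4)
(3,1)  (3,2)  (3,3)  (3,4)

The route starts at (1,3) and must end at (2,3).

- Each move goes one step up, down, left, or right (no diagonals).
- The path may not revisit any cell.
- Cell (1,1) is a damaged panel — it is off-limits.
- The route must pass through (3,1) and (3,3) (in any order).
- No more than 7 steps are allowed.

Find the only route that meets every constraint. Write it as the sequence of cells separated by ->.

The budget equals the shortest possible length, so every move has to be on a shortest route through the required cells.
Route from (1,3): left 1 to (1,2), down 1 to (2,2), left 1 to (2,1), down 1 to (3,1), right 2 to (3,3), up 1 to (2,3) — 7 moves in all.
Check: all required cells visited; 7 ≤ 7 moves.

(1,3) -> (1,2) -> (2,2) -> (2,1) -> (3,1) -> (3,2) -> (3,3) -> (2,3)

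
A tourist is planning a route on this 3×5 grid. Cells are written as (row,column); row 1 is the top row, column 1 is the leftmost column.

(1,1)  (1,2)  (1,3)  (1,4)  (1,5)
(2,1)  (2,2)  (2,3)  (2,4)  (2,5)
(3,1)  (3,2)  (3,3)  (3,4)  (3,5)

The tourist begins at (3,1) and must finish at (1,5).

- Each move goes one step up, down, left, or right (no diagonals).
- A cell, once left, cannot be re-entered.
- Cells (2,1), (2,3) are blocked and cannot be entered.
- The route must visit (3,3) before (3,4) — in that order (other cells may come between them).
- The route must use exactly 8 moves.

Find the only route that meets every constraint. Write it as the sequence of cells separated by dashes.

The waypoints must appear in the order (3,3), (3,4), with no cell reused.
Route from (3,1): 4× right (reaching (3,5)), up to (2,5), left to (2,4), up to (1,4), right to (1,5) — 8 moves in all.
Check: order respected ((3,3) at step 2, (3,4) at step 3); 8 moves as required.

(3,1) - (3,2) - (3,3) - (3,4) - (3,5) - (2,5) - (2,4) - (1,4) - (1,5)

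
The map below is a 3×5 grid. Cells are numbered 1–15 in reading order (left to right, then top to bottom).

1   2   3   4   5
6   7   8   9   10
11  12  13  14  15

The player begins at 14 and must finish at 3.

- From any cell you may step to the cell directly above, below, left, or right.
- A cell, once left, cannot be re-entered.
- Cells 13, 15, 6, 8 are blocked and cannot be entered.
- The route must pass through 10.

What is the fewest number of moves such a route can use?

Any route passes through 10 somewhere between 14 and 3. Summing Manhattan distances along the two legs (14 → 10 → 3) gives a lower bound of 2 + 3 = 5 moves.
A route of 5 moves achieves this: 14 → 9 → 10 → 5 → 4 → 3.
Since 5 matches the lower bound, it is optimal.

5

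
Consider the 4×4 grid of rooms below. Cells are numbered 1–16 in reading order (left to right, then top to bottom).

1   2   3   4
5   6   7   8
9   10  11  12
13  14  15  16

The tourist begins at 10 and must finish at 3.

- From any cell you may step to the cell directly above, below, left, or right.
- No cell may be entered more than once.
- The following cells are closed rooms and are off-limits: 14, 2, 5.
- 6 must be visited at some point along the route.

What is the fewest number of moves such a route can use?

Any route passes through 6 somewhere between 10 and 3. Summing Manhattan distances along the two legs (10 → 6 → 3) gives a lower bound of 1 + 2 = 3 moves.
A route of 3 moves achieves this: 10 → 6 → 7 → 3.
Since 3 matches the lower bound, it is optimal.

3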